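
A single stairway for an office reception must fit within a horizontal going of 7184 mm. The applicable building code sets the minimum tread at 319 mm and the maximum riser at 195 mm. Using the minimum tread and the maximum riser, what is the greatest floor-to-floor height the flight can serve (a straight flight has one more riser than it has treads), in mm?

7184 / 319 = 22.52, so 22 treads fit.
Risers = treads + 1 = 23.
Maximum height = 23 × 195 = 4485 mm.

4485 mm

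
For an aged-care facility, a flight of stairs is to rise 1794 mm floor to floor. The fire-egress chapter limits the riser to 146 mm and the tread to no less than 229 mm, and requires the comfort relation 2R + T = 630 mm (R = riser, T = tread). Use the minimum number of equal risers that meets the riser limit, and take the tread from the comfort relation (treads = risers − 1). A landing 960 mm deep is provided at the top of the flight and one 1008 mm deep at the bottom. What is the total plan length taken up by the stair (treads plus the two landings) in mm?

6216 mm

1794 / 146 = 12.29, so 13 risers are needed.
Riser R = 1794 / 13 = 138 mm, within the 146 mm limit.
Tread T = 630 − 2 × 138 = 354 mm (≥ 229 mm).
13 risers give 12 treads; going = 12 × 354 = 4248 mm.
Enclosure = 4248 + 960 + 1008 = 6216 mm.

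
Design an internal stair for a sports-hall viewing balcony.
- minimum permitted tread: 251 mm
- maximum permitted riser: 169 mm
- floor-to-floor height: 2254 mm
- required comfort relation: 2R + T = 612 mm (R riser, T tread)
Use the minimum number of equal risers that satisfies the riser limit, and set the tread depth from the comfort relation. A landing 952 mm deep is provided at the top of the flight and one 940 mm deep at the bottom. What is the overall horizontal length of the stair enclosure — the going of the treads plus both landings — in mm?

5662 mm

⌈2254/169⌉ = 14 risers.
Riser R = 2254 / 14 = 161 mm, within the 169 mm limit.
T = 612 − 2·161 = 290 mm, which satisfies the 251 mm minimum.
Going = (14 − 1) × 290 = 3770 mm.
Enclosure = 3770 + 952 + 940 = 5662 mm.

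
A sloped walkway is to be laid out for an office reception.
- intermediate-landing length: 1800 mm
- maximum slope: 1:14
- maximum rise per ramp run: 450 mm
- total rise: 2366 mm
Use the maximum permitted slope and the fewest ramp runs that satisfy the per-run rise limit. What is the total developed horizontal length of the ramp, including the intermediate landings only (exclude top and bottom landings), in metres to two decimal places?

2366 / 450 = 5.26, so 6 ramp runs are needed. That means 5 intermediate landings.
Horizontal run for 2366 mm of rise at 1:14 is 2366 × 14 = 33124 mm.
5 intermediate landings contribute 5 × 1800 = 9000 mm.
Total developed length = 33124 + 9000 = 42124 mm.
= 42.12 m.

42.12 m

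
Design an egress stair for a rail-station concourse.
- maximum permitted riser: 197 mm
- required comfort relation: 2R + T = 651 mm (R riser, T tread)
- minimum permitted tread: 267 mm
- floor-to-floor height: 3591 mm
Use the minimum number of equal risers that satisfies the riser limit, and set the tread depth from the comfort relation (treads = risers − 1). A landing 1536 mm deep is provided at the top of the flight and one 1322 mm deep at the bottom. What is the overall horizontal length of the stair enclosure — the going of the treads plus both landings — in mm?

7772 mm

3591 / 197 = 18.228 → round up to 19 risers.
R = 3591 ÷ 19 = 189 mm.
T = 651 − 2·189 = 273 mm, which satisfies the 267 mm minimum.
Going = (19 − 1) × 273 = 4914 mm.
Enclosure = 4914 + 1536 + 1322 = 7772 mm.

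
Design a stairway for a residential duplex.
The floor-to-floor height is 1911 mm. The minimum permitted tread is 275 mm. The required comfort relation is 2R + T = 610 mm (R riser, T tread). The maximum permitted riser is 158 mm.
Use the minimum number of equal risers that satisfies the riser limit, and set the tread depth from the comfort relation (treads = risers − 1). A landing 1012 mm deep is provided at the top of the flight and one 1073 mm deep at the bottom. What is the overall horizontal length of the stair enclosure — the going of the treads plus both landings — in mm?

1911 / 158 = 12.095 → round up to 13 risers.
Each riser is 1911/13 = 147 mm (≤ 158 mm).
Tread T = 610 − 2 × 147 = 316 mm (≥ 275 mm).
Treads = 13 − 1 = 12; going = 12 × 316 = 3792 mm.
Add landings: 3792 + 1012 + 1073 = 5877 mm.

5877 mm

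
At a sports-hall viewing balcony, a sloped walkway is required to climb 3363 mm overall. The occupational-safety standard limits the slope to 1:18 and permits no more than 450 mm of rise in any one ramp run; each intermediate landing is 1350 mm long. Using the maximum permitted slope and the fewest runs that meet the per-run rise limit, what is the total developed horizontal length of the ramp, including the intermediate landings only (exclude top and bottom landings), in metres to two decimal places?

⌈3363/450⌉ = 8 ramp runs. That means 7 intermediate landings.
Horizontal run for 3363 mm of rise at 1:18 is 3363 × 18 = 60534 mm.
Intermediate landings: 7 × 1350 = 9450 mm.
Developed length = 60534 + 9450 = 69984 mm.
= 69.98 m.

69.98 m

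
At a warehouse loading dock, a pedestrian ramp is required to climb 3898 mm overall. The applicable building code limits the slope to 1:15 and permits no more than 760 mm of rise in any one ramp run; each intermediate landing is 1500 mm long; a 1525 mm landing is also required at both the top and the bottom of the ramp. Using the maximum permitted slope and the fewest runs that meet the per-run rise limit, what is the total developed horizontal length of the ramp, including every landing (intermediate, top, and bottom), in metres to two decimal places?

69.02 m

3898 / 760 = 5.13, so 6 ramp runs are needed. That means 5 intermediate landings.
Ramp run (horizontal) at 1:15: 3898 × 15 = 58470 mm.
Intermediate landings: 5 × 1500 = 7500 mm.
Top and bottom landings: 2 × 1525 = 3050 mm.
Total = 58470 + 7500 + 3050 = 69020 mm.
= 69.02 m.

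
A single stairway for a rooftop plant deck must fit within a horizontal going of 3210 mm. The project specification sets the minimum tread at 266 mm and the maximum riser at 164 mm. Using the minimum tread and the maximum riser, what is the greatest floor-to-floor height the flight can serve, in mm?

2132 mm

Treads that fit: ⌊3210 / 266⌋ = 12.
Risers = treads + 1 = 13.
Maximum height = 13 × 164 = 2132 mm.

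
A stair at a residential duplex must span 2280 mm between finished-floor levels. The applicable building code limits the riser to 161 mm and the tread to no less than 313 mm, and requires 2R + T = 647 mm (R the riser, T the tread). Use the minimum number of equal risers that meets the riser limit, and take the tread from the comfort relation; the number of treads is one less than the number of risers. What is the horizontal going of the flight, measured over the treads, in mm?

⌈2280/161⌉ = 15 risers.
Each riser is 2280/15 = 152 mm (≤ 161 mm).
From 2R + T = 647: T = 647 − 304 = 343 mm.
15 risers give 14 treads; going = 14 × 343 = 4802 mm.

4802 mm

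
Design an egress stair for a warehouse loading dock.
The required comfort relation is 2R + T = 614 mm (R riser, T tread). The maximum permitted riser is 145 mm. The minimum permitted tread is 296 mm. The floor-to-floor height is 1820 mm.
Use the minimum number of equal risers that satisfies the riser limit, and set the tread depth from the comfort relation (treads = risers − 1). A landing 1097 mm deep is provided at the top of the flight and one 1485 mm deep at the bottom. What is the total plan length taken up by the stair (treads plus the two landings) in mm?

6590 mm

⌈1820/145⌉ = 13 risers.
Riser R = 1820 / 13 = 140 mm, within the 145 mm limit.
Tread T = 614 − 2 × 140 = 334 mm (≥ 296 mm).
13 risers give 12 treads; going = 12 × 334 = 4008 mm.
Enclosure = 4008 + 1097 + 1485 = 6590 mm.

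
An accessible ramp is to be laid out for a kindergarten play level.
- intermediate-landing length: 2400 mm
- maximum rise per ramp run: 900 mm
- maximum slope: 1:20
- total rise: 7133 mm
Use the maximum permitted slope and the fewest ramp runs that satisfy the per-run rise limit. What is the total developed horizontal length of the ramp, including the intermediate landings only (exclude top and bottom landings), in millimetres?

159460 mm

⌈7133/900⌉ = 8 ramp runs. That means 7 intermediate landings.
Horizontal run for 7133 mm of rise at 1:20 is 7133 × 20 = 142660 mm.
7 intermediate landings contribute 7 × 2400 = 16800 mm.
Developed length = 142660 + 16800 = 159460 mm.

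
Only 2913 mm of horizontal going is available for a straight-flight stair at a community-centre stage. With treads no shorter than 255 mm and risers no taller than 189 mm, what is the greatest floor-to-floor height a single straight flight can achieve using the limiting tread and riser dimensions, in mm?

2268 mm

Treads that fit: ⌊2913 / 255⌋ = 11.
Risers = treads + 1 = 12.
Maximum height = 12 × 189 = 2268 mm.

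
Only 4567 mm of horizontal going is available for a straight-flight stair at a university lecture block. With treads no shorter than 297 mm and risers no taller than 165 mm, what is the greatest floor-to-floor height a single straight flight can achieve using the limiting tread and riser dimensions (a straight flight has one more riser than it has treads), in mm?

Treads that fit: ⌊4567 / 297⌋ = 15.
Risers = treads + 1 = 16.
Maximum height = 16 × 165 = 2640 mm.

2640 mm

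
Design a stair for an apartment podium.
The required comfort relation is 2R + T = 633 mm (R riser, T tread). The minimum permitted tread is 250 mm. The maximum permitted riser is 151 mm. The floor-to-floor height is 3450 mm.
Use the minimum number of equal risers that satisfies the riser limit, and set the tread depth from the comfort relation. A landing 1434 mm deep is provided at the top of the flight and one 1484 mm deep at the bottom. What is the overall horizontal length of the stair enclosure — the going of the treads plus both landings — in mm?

⌈3450/151⌉ = 23 risers.
R = 3450 ÷ 23 = 150 mm.
From 2R + T = 633: T = 633 − 300 = 333 mm.
23 risers give 22 treads; going = 22 × 333 = 7326 mm.
Enclosure = 7326 + 1434 + 1484 = 10244 mm.

10244 mm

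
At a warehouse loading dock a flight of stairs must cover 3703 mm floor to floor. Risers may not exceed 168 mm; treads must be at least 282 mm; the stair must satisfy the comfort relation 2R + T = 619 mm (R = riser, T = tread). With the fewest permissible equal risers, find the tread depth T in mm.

⌈3703/168⌉ = 23 risers.
Riser R = 3703 / 23 = 161 mm, within the 168 mm limit.
Tread T = 619 − 2 × 161 = 297 mm (≥ 282 mm).

297 mm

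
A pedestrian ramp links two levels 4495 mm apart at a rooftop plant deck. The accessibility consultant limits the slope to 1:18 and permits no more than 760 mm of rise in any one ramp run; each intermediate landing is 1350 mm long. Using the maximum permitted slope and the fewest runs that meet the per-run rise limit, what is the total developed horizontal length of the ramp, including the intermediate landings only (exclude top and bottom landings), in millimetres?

4495 / 760 = 5.91, so 6 ramp runs are needed. That means 5 intermediate landings.
Horizontal run for 4495 mm of rise at 1:18 is 4495 × 18 = 80910 mm.
5 intermediate landings contribute 5 × 1350 = 6750 mm.
Total developed length = 80910 + 6750 = 87660 mm.

87660 mm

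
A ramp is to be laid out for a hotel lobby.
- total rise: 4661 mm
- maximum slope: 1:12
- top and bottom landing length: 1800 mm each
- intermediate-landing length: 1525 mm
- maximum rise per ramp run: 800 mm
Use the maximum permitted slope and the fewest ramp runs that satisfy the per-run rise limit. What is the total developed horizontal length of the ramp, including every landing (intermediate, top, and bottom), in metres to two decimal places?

67.16 m

4661 / 800 = 5.826 → round up to 6 ramp runs. That means 5 intermediate landings.
Ramp run (horizontal) at 1:12: 4661 × 12 = 55932 mm.
Intermediate landings: 5 × 1525 = 7625 mm.
Top and bottom landings: 2 × 1800 = 3600 mm.
Total = 55932 + 7625 + 3600 = 67157 mm.
= 67.16 m.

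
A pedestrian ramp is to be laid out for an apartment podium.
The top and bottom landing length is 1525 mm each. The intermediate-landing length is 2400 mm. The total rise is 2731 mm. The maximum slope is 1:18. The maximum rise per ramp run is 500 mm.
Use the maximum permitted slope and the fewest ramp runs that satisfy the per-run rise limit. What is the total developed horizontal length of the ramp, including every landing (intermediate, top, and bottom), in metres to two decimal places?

At most 500 each: 2731/500 = 5.46, giving 6 ramp runs. That means 5 intermediate landings.
Ramp run (horizontal) at 1:18: 2731 × 18 = 49158 mm.
Intermediate landings: 5 × 2400 = 12000 mm.
Top and bottom landings: 2 × 1525 = 3050 mm.
Total = 49158 + 12000 + 3050 = 64208 mm.
= 64.21 m.

64.21 m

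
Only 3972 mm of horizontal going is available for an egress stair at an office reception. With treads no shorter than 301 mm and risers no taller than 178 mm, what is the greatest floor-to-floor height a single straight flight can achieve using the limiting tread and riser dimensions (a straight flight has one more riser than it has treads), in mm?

3972 / 301 = 13.20, so 13 treads fit.
Risers = treads + 1 = 14.
Maximum height = 14 × 178 = 2492 mm.

2492 mm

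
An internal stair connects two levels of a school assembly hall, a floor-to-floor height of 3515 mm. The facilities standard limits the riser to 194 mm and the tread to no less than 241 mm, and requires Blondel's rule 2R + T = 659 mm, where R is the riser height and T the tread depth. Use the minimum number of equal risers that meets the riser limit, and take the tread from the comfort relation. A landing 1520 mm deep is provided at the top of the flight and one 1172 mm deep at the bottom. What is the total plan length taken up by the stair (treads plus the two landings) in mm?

At most 194 each: 3515/194 = 18.12, giving 19 risers.
Each riser is 3515/19 = 185 mm (≤ 194 mm).
T = 659 − 2·185 = 289 mm, which satisfies the 241 mm minimum.
19 risers give 18 treads; going = 18 × 289 = 5202 mm.
Enclosure = 5202 + 1520 + 1172 = 7894 mm.

7894 mm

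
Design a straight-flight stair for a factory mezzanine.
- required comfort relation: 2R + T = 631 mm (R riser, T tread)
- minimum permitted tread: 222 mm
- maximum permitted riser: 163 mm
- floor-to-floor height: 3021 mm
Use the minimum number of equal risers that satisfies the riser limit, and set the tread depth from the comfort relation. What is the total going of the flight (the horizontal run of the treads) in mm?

5634 mm

⌈3021/163⌉ = 19 risers.
Riser R = 3021 / 19 = 159 mm, within the 163 mm limit.
Tread T = 631 − 2 × 159 = 313 mm (≥ 222 mm).
19 risers give 18 treads; going = 18 × 313 = 5634 mm.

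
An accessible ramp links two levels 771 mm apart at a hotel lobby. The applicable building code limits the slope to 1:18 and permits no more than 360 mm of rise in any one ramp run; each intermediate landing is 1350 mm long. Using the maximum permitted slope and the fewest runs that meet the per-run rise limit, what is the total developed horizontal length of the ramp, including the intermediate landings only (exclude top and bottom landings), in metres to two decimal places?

771 / 360 = 2.142 → round up to 3 ramp runs. That means 2 intermediate landings.
Ramp run (horizontal) at 1:18: 771 × 18 = 13878 mm.
Intermediate landings: 2 × 1350 = 2700 mm.
Total developed length = 13878 + 2700 = 16578 mm.
= 16.58 m.

16.58 m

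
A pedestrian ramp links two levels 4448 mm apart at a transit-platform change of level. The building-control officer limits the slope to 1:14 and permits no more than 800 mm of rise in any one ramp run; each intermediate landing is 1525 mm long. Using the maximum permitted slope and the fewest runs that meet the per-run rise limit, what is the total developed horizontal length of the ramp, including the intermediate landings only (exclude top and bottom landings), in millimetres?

⌈4448/800⌉ = 6 ramp runs. That means 5 intermediate landings.
Ramp run (horizontal) at 1:14: 4448 × 14 = 62272 mm.
5 intermediate landings contribute 5 × 1525 = 7625 mm.
Total developed length = 62272 + 7625 = 69897 mm.

69897 mm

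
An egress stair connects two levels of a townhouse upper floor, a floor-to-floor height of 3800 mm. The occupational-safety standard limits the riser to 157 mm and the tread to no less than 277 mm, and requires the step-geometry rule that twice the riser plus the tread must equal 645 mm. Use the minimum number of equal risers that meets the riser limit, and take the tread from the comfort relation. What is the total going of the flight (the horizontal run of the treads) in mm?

8184 mm

⌈3800/157⌉ = 25 risers.
R = 3800 ÷ 25 = 152 mm.
From 2R + T = 645: T = 645 − 304 = 341 mm.
Treads = 25 − 1 = 24; going = 24 × 341 = 8184 mm.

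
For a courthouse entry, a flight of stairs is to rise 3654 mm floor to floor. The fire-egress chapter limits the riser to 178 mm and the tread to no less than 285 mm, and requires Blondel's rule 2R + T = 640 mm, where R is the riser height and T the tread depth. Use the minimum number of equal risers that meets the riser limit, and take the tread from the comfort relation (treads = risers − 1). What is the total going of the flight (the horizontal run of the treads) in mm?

At most 178 each: 3654/178 = 20.53, giving 21 risers.
R = 3654 ÷ 21 = 174 mm.
From 2R + T = 640: T = 640 − 348 = 292 mm.
21 risers give 20 treads; going = 20 × 292 = 5840 mm.

5840 mm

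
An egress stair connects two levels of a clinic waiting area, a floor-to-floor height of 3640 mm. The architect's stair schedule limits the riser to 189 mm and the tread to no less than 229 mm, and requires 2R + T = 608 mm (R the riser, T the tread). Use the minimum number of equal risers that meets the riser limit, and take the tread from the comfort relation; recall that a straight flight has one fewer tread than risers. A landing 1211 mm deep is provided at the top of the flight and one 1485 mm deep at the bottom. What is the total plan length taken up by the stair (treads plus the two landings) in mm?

7332 mm

3640 / 189 = 19.259 → round up to 20 risers.
Riser R = 3640 / 20 = 182 mm, within the 189 mm limit.
From 2R + T = 608: T = 608 − 364 = 244 mm.
20 risers give 19 treads; going = 19 × 244 = 4636 mm.
Enclosure = 4636 + 1211 + 1485 = 7332 mm.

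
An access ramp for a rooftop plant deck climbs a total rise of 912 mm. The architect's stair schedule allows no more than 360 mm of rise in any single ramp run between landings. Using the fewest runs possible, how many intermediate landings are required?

⌈912/360⌉ = 3 ramp runs.
3 runs are separated by 2 intermediate landings.

2 intermediate landings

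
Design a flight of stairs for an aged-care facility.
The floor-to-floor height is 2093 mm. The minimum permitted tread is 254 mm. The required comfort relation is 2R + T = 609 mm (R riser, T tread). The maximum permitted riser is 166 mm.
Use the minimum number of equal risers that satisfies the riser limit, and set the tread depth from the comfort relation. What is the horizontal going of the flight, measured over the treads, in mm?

⌈2093/166⌉ = 13 risers.
Riser R = 2093 / 13 = 161 mm, within the 166 mm limit.
Tread T = 609 − 2 × 161 = 287 mm (≥ 254 mm).
Going = (13 − 1) × 287 = 3444 mm.

3444 mm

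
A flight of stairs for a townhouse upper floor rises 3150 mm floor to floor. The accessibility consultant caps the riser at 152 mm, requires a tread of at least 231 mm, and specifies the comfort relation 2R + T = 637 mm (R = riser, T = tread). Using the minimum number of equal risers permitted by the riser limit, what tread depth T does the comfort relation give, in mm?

337 mm

3150 / 152 = 20.72, so 21 risers are needed.
Each riser is 3150/21 = 150 mm (≤ 152 mm).
From 2R + T = 637: T = 637 − 300 = 337 mm.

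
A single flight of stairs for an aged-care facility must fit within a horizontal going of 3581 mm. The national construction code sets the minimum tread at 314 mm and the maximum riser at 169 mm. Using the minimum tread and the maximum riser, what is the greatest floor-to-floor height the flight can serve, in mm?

2028 mm

Treads that fit: ⌊3581 / 314⌋ = 11.
Risers = treads + 1 = 12.
Maximum height = 12 × 169 = 2028 mm.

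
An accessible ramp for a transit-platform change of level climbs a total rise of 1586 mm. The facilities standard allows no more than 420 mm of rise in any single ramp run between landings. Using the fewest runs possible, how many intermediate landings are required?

3 intermediate landings

At most 420 each: 1586/420 = 3.78, giving 4 ramp runs.
4 runs are separated by 3 intermediate landings.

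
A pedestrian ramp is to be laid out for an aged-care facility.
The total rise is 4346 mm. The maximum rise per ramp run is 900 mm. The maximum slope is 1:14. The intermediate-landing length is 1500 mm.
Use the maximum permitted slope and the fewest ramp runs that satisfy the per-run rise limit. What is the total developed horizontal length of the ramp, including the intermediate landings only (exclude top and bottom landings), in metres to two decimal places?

4346 / 900 = 4.83, so 5 ramp runs are needed. That means 4 intermediate landings.
Ramp run (horizontal) at 1:14: 4346 × 14 = 60844 mm.
Intermediate landings: 4 × 1500 = 6000 mm.
Developed length = 60844 + 6000 = 66844 mm.
= 66.84 m.

66.84 m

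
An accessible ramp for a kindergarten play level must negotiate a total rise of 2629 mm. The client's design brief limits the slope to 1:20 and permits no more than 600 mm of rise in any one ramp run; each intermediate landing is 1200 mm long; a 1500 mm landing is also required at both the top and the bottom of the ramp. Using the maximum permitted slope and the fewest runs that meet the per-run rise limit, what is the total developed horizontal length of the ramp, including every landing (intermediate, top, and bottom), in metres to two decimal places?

60.38 m

⌈2629/600⌉ = 5 ramp runs. That means 4 intermediate landings.
Ramp run (horizontal) at 1:20: 2629 × 20 = 52580 mm.
4 intermediate landings contribute 4 × 1200 = 4800 mm.
Top and bottom landings: 2 × 1500 = 3000 mm.
Total = 52580 + 4800 + 3000 = 60380 mm.
= 60.38 m.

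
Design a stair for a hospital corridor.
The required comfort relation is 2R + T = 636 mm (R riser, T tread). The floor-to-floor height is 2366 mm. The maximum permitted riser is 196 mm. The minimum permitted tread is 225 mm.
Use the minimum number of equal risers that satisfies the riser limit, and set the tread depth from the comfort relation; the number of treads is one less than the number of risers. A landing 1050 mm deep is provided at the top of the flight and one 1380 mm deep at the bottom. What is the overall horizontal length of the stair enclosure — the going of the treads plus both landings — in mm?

5694 mm

2366 / 196 = 12.07, so 13 risers are needed.
R = 2366 ÷ 13 = 182 mm.
Tread T = 636 − 2 × 182 = 272 mm (≥ 225 mm).
Treads = 13 − 1 = 12; going = 12 × 272 = 3264 mm.
Enclosure = 3264 + 1050 + 1380 = 5694 mm.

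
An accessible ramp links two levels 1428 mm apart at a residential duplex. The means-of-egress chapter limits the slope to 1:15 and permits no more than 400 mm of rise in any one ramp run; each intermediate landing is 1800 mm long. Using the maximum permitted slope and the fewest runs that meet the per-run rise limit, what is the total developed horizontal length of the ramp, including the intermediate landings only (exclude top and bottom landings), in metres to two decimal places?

26.82 m

1428 / 400 = 3.57, so 4 ramp runs are needed. That means 3 intermediate landings.
Ramp run (horizontal) at 1:15: 1428 × 15 = 21420 mm.
Intermediate landings: 3 × 1800 = 5400 mm.
Total developed length = 21420 + 5400 = 26820 mm.
= 26.82 m.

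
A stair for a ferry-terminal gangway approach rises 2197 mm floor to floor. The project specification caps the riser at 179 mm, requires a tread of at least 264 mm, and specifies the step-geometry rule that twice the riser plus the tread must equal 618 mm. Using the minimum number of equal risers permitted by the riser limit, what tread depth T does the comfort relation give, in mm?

280 mm

⌈2197/179⌉ = 13 risers.
Riser R = 2197 / 13 = 169 mm, within the 179 mm limit.
T = 618 − 2·169 = 280 mm, which satisfies the 264 mm minimum.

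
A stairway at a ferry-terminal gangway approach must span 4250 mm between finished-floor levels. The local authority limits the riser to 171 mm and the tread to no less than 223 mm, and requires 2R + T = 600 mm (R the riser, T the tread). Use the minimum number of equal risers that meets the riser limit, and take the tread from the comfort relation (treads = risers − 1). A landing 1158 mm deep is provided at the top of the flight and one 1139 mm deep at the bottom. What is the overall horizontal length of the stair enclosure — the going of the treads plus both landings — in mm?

8537 mm

At most 171 each: 4250/171 = 24.85, giving 25 risers.
R = 4250 ÷ 25 = 170 mm.
Tread T = 600 − 2 × 170 = 260 mm (≥ 223 mm).
25 risers give 24 treads; going = 24 × 260 = 6240 mm.
Enclosure = 6240 + 1158 + 1139 = 8537 mm.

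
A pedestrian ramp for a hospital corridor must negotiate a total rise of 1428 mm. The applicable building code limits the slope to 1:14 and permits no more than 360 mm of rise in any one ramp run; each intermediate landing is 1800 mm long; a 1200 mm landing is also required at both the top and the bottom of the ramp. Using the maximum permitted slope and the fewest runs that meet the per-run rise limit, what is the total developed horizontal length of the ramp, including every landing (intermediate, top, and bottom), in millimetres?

1428 / 360 = 3.967 → round up to 4 ramp runs. That means 3 intermediate landings.
Ramp run (horizontal) at 1:14: 1428 × 14 = 19992 mm.
3 intermediate landings contribute 3 × 1800 = 5400 mm.
Top and bottom landings: 2 × 1200 = 2400 mm.
Total = 19992 + 5400 + 2400 = 27792 mm.

27792 mm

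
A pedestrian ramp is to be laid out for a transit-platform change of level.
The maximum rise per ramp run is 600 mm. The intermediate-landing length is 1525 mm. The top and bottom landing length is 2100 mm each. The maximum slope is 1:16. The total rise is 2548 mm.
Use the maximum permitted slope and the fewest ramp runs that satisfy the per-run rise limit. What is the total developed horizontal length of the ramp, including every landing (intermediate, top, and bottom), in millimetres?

51068 mm

2548 / 600 = 4.25, so 5 ramp runs are needed. That means 4 intermediate landings.
Horizontal run for 2548 mm of rise at 1:16 is 2548 × 16 = 40768 mm.
4 intermediate landings contribute 4 × 1525 = 6100 mm.
Top and bottom landings: 2 × 2100 = 4200 mm.
Total = 40768 + 6100 + 4200 = 51068 mm.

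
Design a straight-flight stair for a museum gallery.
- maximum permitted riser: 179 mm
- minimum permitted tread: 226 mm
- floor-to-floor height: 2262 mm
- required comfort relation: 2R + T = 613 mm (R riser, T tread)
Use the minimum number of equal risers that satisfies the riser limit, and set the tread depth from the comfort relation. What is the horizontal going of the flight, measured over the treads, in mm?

2262 / 179 = 12.637 → round up to 13 risers.
Each riser is 2262/13 = 174 mm (≤ 179 mm).
From 2R + T = 613: T = 613 − 348 = 265 mm.
Treads = 13 − 1 = 12; going = 12 × 265 = 3180 mm.

3180 mm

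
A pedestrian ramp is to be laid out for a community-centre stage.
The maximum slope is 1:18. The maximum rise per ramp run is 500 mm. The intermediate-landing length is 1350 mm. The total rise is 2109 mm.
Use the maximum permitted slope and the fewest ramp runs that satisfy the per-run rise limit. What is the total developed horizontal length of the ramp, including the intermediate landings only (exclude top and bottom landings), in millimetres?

2109 / 500 = 4.22, so 5 ramp runs are needed. That means 4 intermediate landings.
Horizontal run for 2109 mm of rise at 1:18 is 2109 × 18 = 37962 mm.
Intermediate landings: 4 × 1350 = 5400 mm.
Total developed length = 37962 + 5400 = 43362 mm.

43362 mm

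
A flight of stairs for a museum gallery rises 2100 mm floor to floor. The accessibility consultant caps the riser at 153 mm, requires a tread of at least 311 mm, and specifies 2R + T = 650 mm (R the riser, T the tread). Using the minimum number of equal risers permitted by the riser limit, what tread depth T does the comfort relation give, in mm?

At most 153 each: 2100/153 = 13.73, giving 14 risers.
Each riser is 2100/14 = 150 mm (≤ 153 mm).
From 2R + T = 650: T = 650 − 300 = 350 mm.

350 mm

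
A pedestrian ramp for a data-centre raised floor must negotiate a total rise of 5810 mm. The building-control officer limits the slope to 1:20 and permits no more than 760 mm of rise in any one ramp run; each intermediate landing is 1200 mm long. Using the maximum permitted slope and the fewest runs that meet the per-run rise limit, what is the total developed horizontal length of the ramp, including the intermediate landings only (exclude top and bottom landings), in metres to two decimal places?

124.60 m

At most 760 each: 5810/760 = 7.64, giving 8 ramp runs. That means 7 intermediate landings.
Ramp run (horizontal) at 1:20: 5810 × 20 = 116200 mm.
Intermediate landings: 7 × 1200 = 8400 mm.
Total developed length = 116200 + 8400 = 124600 mm.
= 124.60 m.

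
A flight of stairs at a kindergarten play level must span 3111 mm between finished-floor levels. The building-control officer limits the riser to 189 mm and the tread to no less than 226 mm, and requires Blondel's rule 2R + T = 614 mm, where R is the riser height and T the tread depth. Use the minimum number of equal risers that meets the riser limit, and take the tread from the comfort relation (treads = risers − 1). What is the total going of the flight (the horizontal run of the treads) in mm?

3111 / 189 = 16.46, so 17 risers are needed.
Each riser is 3111/17 = 183 mm (≤ 189 mm).
T = 614 − 2·183 = 248 mm, which satisfies the 226 mm minimum.
Treads = 17 − 1 = 16; going = 16 × 248 = 3968 mm.

3968 mm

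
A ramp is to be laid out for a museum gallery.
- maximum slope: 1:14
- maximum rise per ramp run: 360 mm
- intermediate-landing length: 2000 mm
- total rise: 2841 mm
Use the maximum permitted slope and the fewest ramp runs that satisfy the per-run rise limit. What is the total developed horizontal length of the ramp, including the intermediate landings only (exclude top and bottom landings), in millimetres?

At most 360 each: 2841/360 = 7.89, giving 8 ramp runs. That means 7 intermediate landings.
Horizontal run for 2841 mm of rise at 1:14 is 2841 × 14 = 39774 mm.
Intermediate landings: 7 × 2000 = 14000 mm.
Developed length = 39774 + 14000 = 53774 mm.

53774 mm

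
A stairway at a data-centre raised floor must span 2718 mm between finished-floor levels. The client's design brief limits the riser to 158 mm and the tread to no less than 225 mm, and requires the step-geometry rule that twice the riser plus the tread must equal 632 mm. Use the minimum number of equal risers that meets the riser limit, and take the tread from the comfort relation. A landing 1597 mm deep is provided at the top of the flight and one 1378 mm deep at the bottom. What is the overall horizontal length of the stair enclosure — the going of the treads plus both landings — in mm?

2718 / 158 = 17.203 → round up to 18 risers.
R = 2718 ÷ 18 = 151 mm.
Tread T = 632 − 2 × 151 = 330 mm (≥ 225 mm).
Treads = 18 − 1 = 17; going = 17 × 330 = 5610 mm.
Enclosure = 5610 + 1597 + 1378 = 8585 mm.

8585 mm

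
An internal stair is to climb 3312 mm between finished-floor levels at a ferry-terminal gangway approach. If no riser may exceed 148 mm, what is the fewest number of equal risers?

At most 148 each: 3312/148 = 22.38, giving 23 risers.

23 risers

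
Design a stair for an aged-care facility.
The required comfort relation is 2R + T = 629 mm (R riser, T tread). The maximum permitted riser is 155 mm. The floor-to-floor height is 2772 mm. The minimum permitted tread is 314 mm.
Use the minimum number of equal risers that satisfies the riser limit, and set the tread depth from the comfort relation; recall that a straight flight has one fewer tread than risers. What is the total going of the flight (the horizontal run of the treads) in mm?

At most 155 each: 2772/155 = 17.88, giving 18 risers.
Each riser is 2772/18 = 154 mm (≤ 155 mm).
T = 629 − 2·154 = 321 mm, which satisfies the 314 mm minimum.
Going = (18 − 1) × 321 = 5457 mm.

5457 mm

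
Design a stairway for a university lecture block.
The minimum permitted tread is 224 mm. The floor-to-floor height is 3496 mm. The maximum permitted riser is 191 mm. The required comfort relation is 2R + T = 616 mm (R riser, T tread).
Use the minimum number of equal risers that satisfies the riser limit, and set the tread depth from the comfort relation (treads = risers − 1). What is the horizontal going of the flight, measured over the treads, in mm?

4464 mm

3496 / 191 = 18.304 → round up to 19 risers.
R = 3496 ÷ 19 = 184 mm.
From 2R + T = 616: T = 616 − 368 = 248 mm.
Going = (19 − 1) × 248 = 4464 mm.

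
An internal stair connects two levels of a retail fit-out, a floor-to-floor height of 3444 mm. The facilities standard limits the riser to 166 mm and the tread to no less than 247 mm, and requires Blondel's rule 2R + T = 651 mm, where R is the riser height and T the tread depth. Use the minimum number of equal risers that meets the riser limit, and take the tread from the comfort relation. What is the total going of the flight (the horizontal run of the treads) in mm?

6460 mm

3444 / 166 = 20.75, so 21 risers are needed.
R = 3444 ÷ 21 = 164 mm.
From 2R + T = 651: T = 651 − 328 = 323 mm.
21 risers give 20 treads; going = 20 × 323 = 6460 mm.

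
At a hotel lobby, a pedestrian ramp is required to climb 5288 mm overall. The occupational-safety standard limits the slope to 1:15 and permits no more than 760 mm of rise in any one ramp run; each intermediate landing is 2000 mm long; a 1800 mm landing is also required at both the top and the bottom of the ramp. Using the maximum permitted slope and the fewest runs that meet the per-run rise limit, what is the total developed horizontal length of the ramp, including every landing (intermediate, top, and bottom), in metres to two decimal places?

5288 / 760 = 6.96, so 7 ramp runs are needed. That means 6 intermediate landings.
Horizontal run for 5288 mm of rise at 1:15 is 5288 × 15 = 79320 mm.
6 intermediate landings contribute 6 × 2000 = 12000 mm.
Top and bottom landings: 2 × 1800 = 3600 mm.
Total = 79320 + 12000 + 3600 = 94920 mm.
= 94.92 m.

94.92 m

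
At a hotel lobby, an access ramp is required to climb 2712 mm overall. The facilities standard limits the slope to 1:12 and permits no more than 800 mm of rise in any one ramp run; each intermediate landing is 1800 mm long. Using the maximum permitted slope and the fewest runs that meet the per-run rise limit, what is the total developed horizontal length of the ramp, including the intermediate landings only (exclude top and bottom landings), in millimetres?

37944 mm

2712 / 800 = 3.39, so 4 ramp runs are needed. That means 3 intermediate landings.
Horizontal run for 2712 mm of rise at 1:12 is 2712 × 12 = 32544 mm.
3 intermediate landings contribute 3 × 1800 = 5400 mm.
Developed length = 32544 + 5400 = 37944 mm.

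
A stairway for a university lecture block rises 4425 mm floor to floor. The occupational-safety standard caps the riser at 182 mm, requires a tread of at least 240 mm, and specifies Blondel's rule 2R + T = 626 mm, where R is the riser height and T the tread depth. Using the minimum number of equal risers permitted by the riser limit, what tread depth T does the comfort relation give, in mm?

⌈4425/182⌉ = 25 risers.
Riser R = 4425 / 25 = 177 mm, within the 182 mm limit.
From 2R + T = 626: T = 626 − 354 = 272 mm.

272 mm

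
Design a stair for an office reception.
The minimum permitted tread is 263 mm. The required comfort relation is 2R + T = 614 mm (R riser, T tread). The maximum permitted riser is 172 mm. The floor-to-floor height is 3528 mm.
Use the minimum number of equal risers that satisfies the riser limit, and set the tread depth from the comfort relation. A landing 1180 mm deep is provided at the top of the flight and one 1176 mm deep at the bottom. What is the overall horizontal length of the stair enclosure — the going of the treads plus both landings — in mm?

7916 mm

3528 / 172 = 20.512 → round up to 21 risers.
Each riser is 3528/21 = 168 mm (≤ 172 mm).
Tread T = 614 − 2 × 168 = 278 mm (≥ 263 mm).
21 risers give 20 treads; going = 20 × 278 = 5560 mm.
Enclosure = 5560 + 1180 + 1176 = 7916 mm.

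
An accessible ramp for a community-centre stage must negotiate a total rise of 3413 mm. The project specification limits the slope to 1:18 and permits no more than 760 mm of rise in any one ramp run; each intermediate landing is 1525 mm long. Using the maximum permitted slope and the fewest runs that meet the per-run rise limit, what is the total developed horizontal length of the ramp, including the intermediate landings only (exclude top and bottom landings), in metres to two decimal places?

At most 760 each: 3413/760 = 4.49, giving 5 ramp runs. That means 4 intermediate landings.
Horizontal run for 3413 mm of rise at 1:18 is 3413 × 18 = 61434 mm.
Intermediate landings: 4 × 1525 = 6100 mm.
Total developed length = 61434 + 6100 = 67534 mm.
= 67.53 m.

67.53 m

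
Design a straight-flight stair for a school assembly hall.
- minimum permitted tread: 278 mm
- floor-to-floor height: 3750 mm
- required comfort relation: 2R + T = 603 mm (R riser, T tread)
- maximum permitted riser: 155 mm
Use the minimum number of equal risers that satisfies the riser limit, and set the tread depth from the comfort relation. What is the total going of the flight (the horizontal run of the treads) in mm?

7272 mm

3750 / 155 = 24.194 → round up to 25 risers.
Each riser is 3750/25 = 150 mm (≤ 155 mm).
From 2R + T = 603: T = 603 − 300 = 303 mm.
Treads = 25 − 1 = 24; going = 24 × 303 = 7272 mm.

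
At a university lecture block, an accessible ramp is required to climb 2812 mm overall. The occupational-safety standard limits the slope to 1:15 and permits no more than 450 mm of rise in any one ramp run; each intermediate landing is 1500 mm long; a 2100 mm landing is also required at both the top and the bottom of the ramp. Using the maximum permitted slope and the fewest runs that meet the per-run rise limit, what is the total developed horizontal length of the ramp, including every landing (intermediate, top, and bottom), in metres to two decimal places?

At most 450 each: 2812/450 = 6.25, giving 7 ramp runs. That means 6 intermediate landings.
Horizontal run for 2812 mm of rise at 1:15 is 2812 × 15 = 42180 mm.
Intermediate landings: 6 × 1500 = 9000 mm.
Top and bottom landings: 2 × 2100 = 4200 mm.
Total = 42180 + 9000 + 4200 = 55380 mm.
= 55.38 m.

55.38 m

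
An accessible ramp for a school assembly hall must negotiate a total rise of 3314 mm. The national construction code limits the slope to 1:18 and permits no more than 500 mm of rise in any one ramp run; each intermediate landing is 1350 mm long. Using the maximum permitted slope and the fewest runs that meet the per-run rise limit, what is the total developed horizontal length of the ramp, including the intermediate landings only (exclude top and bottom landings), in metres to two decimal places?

67.75 m

⌈3314/500⌉ = 7 ramp runs. That means 6 intermediate landings.
Horizontal run for 3314 mm of rise at 1:18 is 3314 × 18 = 59652 mm.
Intermediate landings: 6 × 1350 = 8100 mm.
Total developed length = 59652 + 8100 = 67752 mm.
= 67.75 m.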